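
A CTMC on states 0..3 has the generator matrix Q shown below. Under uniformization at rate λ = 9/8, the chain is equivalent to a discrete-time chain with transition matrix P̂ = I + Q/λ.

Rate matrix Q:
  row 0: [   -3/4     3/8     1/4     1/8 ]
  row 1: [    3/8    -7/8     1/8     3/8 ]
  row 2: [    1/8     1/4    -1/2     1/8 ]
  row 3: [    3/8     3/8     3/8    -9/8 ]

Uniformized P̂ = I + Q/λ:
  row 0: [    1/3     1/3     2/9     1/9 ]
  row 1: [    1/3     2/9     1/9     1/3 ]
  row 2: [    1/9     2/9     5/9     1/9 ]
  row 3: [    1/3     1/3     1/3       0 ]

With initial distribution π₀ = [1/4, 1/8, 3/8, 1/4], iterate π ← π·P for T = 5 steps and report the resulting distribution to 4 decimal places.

π = [0.2632, 0.2685, 0.3147, 0.1536]

t=0: π = [0.2500, 0.1250, 0.3750, 0.2500]
t=1: π = [0.2500, 0.2778, 0.3611, 0.1111]
t=2: π = [0.2531, 0.2623, 0.3241, 0.1605]
t=3: π = [0.2613, 0.2682, 0.3189, 0.1516]
t=4: π = [0.2625, 0.2681, 0.3156, 0.1539]
t=5: π = [0.2632, 0.2685, 0.3147, 0.1536]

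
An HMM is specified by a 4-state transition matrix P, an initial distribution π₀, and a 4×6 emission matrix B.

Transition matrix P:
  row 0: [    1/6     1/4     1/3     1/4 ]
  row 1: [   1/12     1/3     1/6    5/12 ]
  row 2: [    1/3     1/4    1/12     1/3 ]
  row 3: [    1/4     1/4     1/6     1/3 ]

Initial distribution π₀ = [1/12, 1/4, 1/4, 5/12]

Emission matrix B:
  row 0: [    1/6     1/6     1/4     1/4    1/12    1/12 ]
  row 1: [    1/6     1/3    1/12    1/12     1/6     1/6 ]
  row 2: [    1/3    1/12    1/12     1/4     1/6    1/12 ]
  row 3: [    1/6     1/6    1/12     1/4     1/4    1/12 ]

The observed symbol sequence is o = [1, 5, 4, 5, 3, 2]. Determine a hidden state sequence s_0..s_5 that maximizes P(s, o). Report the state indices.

t=0: δ = [1.389e-02, 8.333e-02, 2.083e-02, 6.944e-02]  (obs o_0=1)
t=1: δ = [1.447e-03, 4.630e-03, 1.157e-03, 2.894e-03]  ψ = [3, 1, 1, 1]  (obs o_1=5)
t=2: δ = [6.028e-05, 2.572e-04, 1.286e-04, 4.823e-04]  ψ = [3, 1, 1, 1]  (obs o_2=4)
t=3: δ = [1.005e-05, 2.009e-05, 6.698e-06, 1.340e-05]  ψ = [3, 3, 3, 3]  (obs o_3=5)
t=4: δ = [8.372e-07, 5.582e-07, 8.372e-07, 2.093e-06]  ψ = [3, 1, 0, 1]  (obs o_4=3)
t=5: δ = [1.308e-07, 4.361e-08, 2.907e-08, 5.814e-08]  ψ = [3, 3, 3, 3]  (obs o_5=2)
backtrack: best end state = 0; path = [1, 1, 3, 1, 3, 0]

path = [1, 1, 3, 1, 3, 0]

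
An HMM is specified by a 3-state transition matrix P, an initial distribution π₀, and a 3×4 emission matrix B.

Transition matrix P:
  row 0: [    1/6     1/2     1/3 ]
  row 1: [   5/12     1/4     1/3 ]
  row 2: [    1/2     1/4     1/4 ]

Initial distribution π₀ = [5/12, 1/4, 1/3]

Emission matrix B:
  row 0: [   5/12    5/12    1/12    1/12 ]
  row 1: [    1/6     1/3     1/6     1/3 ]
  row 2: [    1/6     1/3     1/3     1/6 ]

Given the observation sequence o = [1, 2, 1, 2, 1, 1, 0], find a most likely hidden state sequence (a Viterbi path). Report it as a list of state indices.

path = [0, 2, 0, 2, 0, 1, 0]

t=0: δ = [1.736e-01, 8.333e-02, 1.111e-01]  (obs o_0=1)
t=1: δ = [4.630e-03, 1.447e-02, 1.929e-02]  ψ = [2, 0, 0]  (obs o_1=2)
t=2: δ = [4.019e-03, 1.608e-03, 1.608e-03]  ψ = [2, 2, 1]  (obs o_2=1)
t=3: δ = [6.698e-05, 3.349e-04, 4.465e-04]  ψ = [2, 0, 0]  (obs o_3=2)
t=4: δ = [9.303e-05, 3.721e-05, 3.721e-05]  ψ = [2, 2, 1]  (obs o_4=1)
t=5: δ = [7.752e-06, 1.550e-05, 1.034e-05]  ψ = [2, 0, 0]  (obs o_5=1)
t=6: δ = [2.692e-06, 6.460e-07, 8.614e-07]  ψ = [1, 0, 1]  (obs o_6=0)
backtrack: best end state = 0; path = [0, 2, 0, 2, 0, 1, 0]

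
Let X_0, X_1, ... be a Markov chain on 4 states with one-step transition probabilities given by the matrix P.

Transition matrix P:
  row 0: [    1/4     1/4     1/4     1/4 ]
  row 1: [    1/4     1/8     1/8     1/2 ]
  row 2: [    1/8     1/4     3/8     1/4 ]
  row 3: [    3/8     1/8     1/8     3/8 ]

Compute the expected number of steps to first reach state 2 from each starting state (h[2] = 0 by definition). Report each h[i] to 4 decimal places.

h = [5.4167, 6.1667, 0.0000, 6.0833]

First-step conditioning: h[2] = 0; for i ≠ 2, h[i] = 1 + Σ_k P[i][k]·h[k].
  h[0] = 1 + 1/4·h[0] + 1/4·h[1] + 1/4·h[3]
  h[1] = 1 + 1/4·h[0] + 1/8·h[1] + 1/2·h[3]
  h[3] = 1 + 3/8·h[0] + 1/8·h[1] + 3/8·h[3]
Solving the 3×3 linear system over states ≠ 2 gives exactly h = [65/12, 37/6, 0, 73/12] (h[2] = 0 is the target).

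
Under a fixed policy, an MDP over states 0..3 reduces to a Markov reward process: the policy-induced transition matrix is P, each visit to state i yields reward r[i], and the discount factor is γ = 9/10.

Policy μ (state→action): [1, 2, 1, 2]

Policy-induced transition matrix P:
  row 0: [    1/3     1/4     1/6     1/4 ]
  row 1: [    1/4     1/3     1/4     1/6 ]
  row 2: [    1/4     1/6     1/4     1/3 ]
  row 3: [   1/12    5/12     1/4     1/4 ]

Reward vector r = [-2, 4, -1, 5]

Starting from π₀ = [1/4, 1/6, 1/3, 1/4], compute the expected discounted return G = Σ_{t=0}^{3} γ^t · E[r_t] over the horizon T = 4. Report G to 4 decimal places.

G = 5.3171

t=0: π = [0.2500, 0.1667, 0.3333, 0.2500], E[r] = 1.0833, γ^t·E[r] = 1.083333, running G = 1.083333
t=1: π = [0.2292, 0.2778, 0.2292, 0.2639], E[r] = 1.7431, γ^t·E[r] = 1.568750, running G = 2.652083
t=2: π = [0.2251, 0.2980, 0.2309, 0.2459], E[r] = 1.7407, γ^t·E[r] = 1.410000, running G = 4.062083
t=3: π = [0.2278, 0.2966, 0.2312, 0.2444], E[r] = 1.7216, γ^t·E[r] = 1.255043, running G = 5.317126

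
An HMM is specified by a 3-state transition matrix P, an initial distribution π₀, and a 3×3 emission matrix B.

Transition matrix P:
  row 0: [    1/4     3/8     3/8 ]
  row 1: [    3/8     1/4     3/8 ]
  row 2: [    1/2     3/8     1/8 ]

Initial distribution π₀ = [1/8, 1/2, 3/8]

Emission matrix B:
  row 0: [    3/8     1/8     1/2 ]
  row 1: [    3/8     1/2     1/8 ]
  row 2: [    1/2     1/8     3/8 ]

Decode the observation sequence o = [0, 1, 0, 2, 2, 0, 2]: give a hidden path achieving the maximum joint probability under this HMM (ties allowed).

t=0: δ = [4.688e-02, 1.875e-01, 1.875e-01]  (obs o_0=0)
t=1: δ = [1.172e-02, 3.516e-02, 8.789e-03]  ψ = [2, 2, 1]  (obs o_1=1)
t=2: δ = [4.944e-03, 3.296e-03, 6.592e-03]  ψ = [1, 1, 1]  (obs o_2=0)
t=3: δ = [1.648e-03, 3.090e-04, 6.952e-04]  ψ = [2, 2, 0]  (obs o_3=2)
t=4: δ = [2.060e-04, 7.725e-05, 2.317e-04]  ψ = [0, 0, 0]  (obs o_4=2)
t=5: δ = [4.345e-05, 3.259e-05, 3.862e-05]  ψ = [2, 2, 0]  (obs o_5=0)
t=6: δ = [9.656e-06, 2.037e-06, 6.110e-06]  ψ = [2, 0, 0]  (obs o_6=2)
backtrack: best end state = 0; path = [2, 1, 2, 0, 0, 2, 0]

path = [2, 1, 2, 0, 0, 2, 0]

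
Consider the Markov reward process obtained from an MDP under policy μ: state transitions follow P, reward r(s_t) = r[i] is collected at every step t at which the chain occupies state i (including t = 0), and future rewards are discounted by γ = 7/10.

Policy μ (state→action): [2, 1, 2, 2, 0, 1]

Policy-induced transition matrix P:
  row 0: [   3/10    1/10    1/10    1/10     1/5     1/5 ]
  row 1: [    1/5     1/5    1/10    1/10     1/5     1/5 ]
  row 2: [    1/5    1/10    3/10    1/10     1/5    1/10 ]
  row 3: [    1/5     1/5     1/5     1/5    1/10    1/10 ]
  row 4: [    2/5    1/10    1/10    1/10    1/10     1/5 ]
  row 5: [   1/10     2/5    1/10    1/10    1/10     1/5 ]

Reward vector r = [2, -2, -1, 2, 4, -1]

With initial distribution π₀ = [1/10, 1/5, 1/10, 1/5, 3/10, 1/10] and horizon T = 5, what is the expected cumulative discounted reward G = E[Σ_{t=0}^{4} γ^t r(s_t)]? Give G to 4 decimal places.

t=0: π = [0.1000, 0.2000, 0.1000, 0.2000, 0.3000, 0.1000], E[r] = 1.2000, γ^t·E[r] = 1.200000, running G = 1.200000
t=1: π = [0.2600, 0.1700, 0.1400, 0.1200, 0.1400, 0.1700], E[r] = 0.6700, γ^t·E[r] = 0.469000, running G = 1.669000
t=2: π = [0.2370, 0.1800, 0.1400, 0.1120, 0.1570, 0.1740], E[r] = 0.6520, γ^t·E[r] = 0.319480, running G = 1.988480
t=3: π = [0.2377, 0.1814, 0.1392, 0.1112, 0.1557, 0.1748], E[r] = 0.6438, γ^t·E[r] = 0.220823, running G = 2.209303
t=4: π = [0.2374, 0.1817, 0.1390, 0.1111, 0.1558, 0.1750], E[r] = 0.6431, γ^t·E[r] = 0.154408, running G = 2.363712

G = 2.3637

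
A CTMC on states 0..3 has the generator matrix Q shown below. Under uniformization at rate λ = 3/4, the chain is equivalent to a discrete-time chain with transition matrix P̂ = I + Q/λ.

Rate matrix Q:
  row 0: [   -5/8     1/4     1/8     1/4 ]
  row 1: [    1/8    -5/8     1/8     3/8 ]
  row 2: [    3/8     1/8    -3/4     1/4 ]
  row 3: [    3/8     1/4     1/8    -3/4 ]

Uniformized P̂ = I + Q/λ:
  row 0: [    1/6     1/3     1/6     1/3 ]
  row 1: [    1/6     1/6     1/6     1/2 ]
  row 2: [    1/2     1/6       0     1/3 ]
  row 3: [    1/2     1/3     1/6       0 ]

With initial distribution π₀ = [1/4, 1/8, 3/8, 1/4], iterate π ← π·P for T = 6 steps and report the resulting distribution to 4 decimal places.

t=0: π = [0.2500, 0.1250, 0.3750, 0.2500]
t=1: π = [0.3750, 0.2500, 0.1042, 0.2708]
t=2: π = [0.2917, 0.2743, 0.1493, 0.2847]
t=3: π = [0.3113, 0.2627, 0.1418, 0.2841]
t=4: π = [0.3086, 0.2659, 0.1430, 0.2824]
t=5: π = [0.3085, 0.2652, 0.1428, 0.2835]
t=6: π = [0.3088, 0.2653, 0.1429, 0.2830]

π = [0.3088, 0.2653, 0.1429, 0.2830]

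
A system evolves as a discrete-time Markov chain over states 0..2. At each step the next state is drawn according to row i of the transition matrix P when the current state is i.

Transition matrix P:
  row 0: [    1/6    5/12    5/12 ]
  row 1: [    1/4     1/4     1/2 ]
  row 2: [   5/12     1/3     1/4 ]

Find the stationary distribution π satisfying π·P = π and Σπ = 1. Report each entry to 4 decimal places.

Balance equations π_j = Σ_i π_i·P[i][j]:
  π_0 = 1/6·π_0 + 1/4·π_1 + 5/12·π_2
  π_1 = 5/12·π_0 + 1/4·π_1 + 1/3·π_2
  normalize: π_0 + π_1 + π_2 = 1
Solving the linear system gives exactly π = [57/197, 65/197, 75/197].

π = [0.2893, 0.3299, 0.3807]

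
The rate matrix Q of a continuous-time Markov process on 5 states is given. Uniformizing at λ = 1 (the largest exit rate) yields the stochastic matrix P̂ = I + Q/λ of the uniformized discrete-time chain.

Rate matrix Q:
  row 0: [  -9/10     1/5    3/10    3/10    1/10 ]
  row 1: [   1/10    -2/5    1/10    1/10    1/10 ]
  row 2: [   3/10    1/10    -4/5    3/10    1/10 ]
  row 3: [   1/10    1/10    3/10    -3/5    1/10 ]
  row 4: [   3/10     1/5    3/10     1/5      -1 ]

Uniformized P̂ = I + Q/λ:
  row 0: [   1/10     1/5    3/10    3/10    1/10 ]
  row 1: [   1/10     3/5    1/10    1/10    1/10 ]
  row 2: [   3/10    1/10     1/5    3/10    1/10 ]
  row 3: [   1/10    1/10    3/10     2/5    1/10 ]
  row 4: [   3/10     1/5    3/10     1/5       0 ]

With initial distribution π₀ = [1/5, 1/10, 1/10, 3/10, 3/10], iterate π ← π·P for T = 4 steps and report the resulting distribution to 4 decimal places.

t=0: π = [0.2000, 0.1000, 0.1000, 0.3000, 0.3000]
t=1: π = [0.1800, 0.2000, 0.2700, 0.2800, 0.0700]
t=2: π = [0.1680, 0.2250, 0.2330, 0.2810, 0.0930]
t=3: π = [0.1652, 0.2386, 0.2317, 0.2738, 0.0907]
t=4: π = [0.1645, 0.2449, 0.2291, 0.2706, 0.0909]

π = [0.1645, 0.2449, 0.2291, 0.2706, 0.0909]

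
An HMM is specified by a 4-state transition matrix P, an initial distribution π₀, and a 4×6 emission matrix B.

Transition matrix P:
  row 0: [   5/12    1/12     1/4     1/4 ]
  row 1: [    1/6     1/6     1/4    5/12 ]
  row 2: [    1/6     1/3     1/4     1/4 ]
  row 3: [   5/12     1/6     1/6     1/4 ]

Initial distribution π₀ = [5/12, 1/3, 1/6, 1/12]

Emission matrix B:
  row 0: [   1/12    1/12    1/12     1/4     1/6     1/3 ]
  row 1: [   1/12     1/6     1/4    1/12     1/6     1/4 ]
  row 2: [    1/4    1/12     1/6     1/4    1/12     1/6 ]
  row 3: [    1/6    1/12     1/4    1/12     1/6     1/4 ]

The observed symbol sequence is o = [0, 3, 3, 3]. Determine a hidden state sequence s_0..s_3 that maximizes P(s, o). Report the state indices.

t=0: δ = [3.472e-02, 2.778e-02, 4.167e-02, 1.389e-02]  (obs o_0=0)
t=1: δ = [3.617e-03, 1.157e-03, 2.604e-03, 9.645e-04]  ψ = [0, 2, 2, 1]  (obs o_1=3)
t=2: δ = [3.768e-04, 7.234e-05, 2.261e-04, 7.535e-05]  ψ = [0, 2, 0, 0]  (obs o_2=3)
t=3: δ = [3.925e-05, 6.279e-06, 2.355e-05, 7.849e-06]  ψ = [0, 2, 0, 0]  (obs o_3=3)
backtrack: best end state = 0; path = [0, 0, 0, 0]

path = [0, 0, 0, 0]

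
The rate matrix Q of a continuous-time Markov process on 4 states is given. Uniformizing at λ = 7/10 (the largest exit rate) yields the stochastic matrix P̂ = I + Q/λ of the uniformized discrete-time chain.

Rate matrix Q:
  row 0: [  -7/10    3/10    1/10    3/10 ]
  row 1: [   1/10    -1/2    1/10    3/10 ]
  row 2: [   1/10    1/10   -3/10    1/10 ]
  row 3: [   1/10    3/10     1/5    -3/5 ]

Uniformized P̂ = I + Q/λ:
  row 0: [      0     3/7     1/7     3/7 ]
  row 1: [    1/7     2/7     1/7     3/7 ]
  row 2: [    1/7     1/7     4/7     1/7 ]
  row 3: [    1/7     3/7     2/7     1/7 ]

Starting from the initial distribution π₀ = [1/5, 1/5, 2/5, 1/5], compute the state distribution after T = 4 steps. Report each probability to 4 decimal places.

π = [0.1250, 0.2953, 0.3172, 0.2625]

t=0: π = [0.2000, 0.2000, 0.4000, 0.2000]
t=1: π = [0.1143, 0.2857, 0.3429, 0.2571]
t=2: π = [0.1265, 0.2898, 0.3265, 0.2571]
t=3: π = [0.1248, 0.2939, 0.3195, 0.2618]
t=4: π = [0.1250, 0.2953, 0.3172, 0.2625]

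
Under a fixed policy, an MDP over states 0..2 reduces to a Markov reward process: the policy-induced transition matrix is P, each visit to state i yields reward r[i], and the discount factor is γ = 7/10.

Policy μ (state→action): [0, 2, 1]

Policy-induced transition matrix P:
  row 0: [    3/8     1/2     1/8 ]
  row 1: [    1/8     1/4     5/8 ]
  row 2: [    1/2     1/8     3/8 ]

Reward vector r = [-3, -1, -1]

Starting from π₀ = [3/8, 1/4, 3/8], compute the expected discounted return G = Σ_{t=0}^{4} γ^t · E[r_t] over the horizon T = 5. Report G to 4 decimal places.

t=0: π = [0.3750, 0.2500, 0.3750], E[r] = -1.7500, γ^t·E[r] = -1.750000, running G = -1.750000
t=1: π = [0.3594, 0.2969, 0.3438], E[r] = -1.7188, γ^t·E[r] = -1.203125, running G = -2.953125
t=2: π = [0.3438, 0.2969, 0.3594], E[r] = -1.6875, γ^t·E[r] = -0.826875, running G = -3.780000
t=3: π = [0.3457, 0.2910, 0.3633], E[r] = -1.6914, γ^t·E[r] = -0.580152, running G = -4.360152
t=4: π = [0.3477, 0.2910, 0.3613], E[r] = -1.6953, γ^t·E[r] = -0.407045, running G = -4.767197

G = -4.7672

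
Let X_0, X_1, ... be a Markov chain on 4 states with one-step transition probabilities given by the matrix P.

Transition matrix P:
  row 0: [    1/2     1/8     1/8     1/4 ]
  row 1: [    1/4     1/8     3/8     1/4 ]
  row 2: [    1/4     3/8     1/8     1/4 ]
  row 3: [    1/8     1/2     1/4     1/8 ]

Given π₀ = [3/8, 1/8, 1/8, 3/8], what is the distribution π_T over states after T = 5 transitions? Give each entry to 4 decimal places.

π = [0.2963, 0.2631, 0.2183, 0.2222]

t=0: π = [0.3750, 0.1250, 0.1250, 0.3750]
t=1: π = [0.2969, 0.2969, 0.2031, 0.2031]
t=2: π = [0.2988, 0.2520, 0.2246, 0.2246]
t=3: π = [0.2966, 0.2654, 0.2161, 0.2219]
t=4: π = [0.2964, 0.2622, 0.2191, 0.2223]
t=5: π = [0.2963, 0.2631, 0.2183, 0.2222]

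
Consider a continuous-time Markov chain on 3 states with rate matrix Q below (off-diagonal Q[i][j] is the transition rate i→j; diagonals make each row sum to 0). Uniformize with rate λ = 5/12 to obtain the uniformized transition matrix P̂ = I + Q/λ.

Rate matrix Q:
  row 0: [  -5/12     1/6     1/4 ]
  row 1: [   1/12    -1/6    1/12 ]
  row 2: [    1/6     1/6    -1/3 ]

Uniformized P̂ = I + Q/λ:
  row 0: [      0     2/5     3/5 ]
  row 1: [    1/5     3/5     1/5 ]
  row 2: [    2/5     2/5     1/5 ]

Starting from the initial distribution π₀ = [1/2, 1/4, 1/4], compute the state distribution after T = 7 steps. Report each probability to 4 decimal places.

t=0: π = [0.5000, 0.2500, 0.2500]
t=1: π = [0.1500, 0.4500, 0.4000]
t=2: π = [0.2500, 0.4900, 0.2600]
t=3: π = [0.2020, 0.4980, 0.3000]
t=4: π = [0.2196, 0.4996, 0.2808]
t=5: π = [0.2122, 0.4999, 0.2878]
t=6: π = [0.2151, 0.5000, 0.2849]
t=7: π = [0.2140, 0.5000, 0.2860]

π = [0.2140, 0.5000, 0.2860]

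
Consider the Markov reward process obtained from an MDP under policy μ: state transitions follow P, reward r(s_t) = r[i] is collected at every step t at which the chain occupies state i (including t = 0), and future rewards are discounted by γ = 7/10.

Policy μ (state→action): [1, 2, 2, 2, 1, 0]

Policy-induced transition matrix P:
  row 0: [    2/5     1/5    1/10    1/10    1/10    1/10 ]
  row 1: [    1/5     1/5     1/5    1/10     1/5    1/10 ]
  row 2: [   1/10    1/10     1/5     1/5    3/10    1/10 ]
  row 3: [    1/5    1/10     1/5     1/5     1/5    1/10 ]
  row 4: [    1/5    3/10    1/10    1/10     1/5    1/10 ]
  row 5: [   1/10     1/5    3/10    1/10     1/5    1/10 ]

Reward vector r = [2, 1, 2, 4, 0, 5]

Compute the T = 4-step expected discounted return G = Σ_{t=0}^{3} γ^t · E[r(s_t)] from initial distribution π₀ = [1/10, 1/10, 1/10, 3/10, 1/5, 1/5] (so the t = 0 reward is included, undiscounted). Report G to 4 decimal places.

t=0: π = [0.1000, 0.1000, 0.1000, 0.3000, 0.2000, 0.2000], E[r] = 2.7000, γ^t·E[r] = 2.700000, running G = 2.700000
t=1: π = [0.1900, 0.1800, 0.1900, 0.1400, 0.2000, 0.1000], E[r] = 2.0000, γ^t·E[r] = 1.400000, running G = 4.100000
t=2: π = [0.2090, 0.1870, 0.1710, 0.1330, 0.2000, 0.1000], E[r] = 1.9790, γ^t·E[r] = 0.969710, running G = 5.069710
t=3: π = [0.2147, 0.1896, 0.1691, 0.1304, 0.1962, 0.1000], E[r] = 1.9788, γ^t·E[r] = 0.678728, running G = 5.748438

G = 5.7484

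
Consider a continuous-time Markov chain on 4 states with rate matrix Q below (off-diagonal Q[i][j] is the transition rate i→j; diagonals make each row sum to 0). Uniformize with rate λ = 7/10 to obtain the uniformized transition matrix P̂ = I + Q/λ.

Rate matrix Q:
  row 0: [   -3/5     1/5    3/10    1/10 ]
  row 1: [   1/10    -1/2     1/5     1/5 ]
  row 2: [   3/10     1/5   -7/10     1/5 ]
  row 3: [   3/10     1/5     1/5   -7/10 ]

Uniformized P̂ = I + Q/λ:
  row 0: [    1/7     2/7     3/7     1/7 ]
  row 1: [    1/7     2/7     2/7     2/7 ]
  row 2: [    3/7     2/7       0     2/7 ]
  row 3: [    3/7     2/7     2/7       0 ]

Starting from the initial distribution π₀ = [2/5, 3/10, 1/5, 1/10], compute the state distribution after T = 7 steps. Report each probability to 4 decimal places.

π = [0.2698, 0.2857, 0.2523, 0.1922]

t=0: π = [0.4000, 0.3000, 0.2000, 0.1000]
t=1: π = [0.2286, 0.2857, 0.2857, 0.2000]
t=2: π = [0.2816, 0.2857, 0.2367, 0.1959]
t=3: π = [0.2665, 0.2857, 0.2583, 0.1895]
t=4: π = [0.2708, 0.2857, 0.2500, 0.1935]
t=5: π = [0.2696, 0.2857, 0.2530, 0.1917]
t=6: π = [0.2699, 0.2857, 0.2519, 0.1924]
t=7: π = [0.2698, 0.2857, 0.2523, 0.1922]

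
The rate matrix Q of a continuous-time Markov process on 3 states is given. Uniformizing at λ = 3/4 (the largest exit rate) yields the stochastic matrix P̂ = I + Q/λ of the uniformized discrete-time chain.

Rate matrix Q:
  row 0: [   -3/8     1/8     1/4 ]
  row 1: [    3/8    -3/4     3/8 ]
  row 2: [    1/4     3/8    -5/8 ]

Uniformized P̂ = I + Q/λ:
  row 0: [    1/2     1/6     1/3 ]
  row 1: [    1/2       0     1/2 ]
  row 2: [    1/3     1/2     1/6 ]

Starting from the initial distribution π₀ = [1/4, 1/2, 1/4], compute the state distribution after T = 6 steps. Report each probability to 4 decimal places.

π = [0.4466, 0.2348, 0.3186]

t=0: π = [0.2500, 0.5000, 0.2500]
t=1: π = [0.4583, 0.1667, 0.3750]
t=2: π = [0.4375, 0.2639, 0.2986]
t=3: π = [0.4502, 0.2222, 0.3275]
t=4: π = [0.4454, 0.2388, 0.3158]
t=5: π = [0.4474, 0.2321, 0.3205]
t=6: π = [0.4466, 0.2348, 0.3186]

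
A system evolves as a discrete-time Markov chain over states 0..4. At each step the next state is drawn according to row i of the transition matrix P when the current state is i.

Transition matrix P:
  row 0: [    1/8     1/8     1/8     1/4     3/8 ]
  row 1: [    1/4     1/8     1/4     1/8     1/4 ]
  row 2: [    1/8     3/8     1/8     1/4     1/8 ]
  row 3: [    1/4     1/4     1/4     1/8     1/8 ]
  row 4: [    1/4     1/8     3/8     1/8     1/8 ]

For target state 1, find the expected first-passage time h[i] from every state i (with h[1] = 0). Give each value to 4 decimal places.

h = [4.9781, 0.0000, 3.7774, 4.3305, 4.8027]

First-step conditioning: h[1] = 0; for i ≠ 1, h[i] = 1 + Σ_k P[i][k]·h[k].
  h[0] = 1 + 1/8·h[0] + 1/8·h[2] + 1/4·h[3] + 3/8·h[4]
  h[2] = 1 + 1/8·h[0] + 1/8·h[2] + 1/4·h[3] + 1/8·h[4]
  h[3] = 1 + 1/4·h[0] + 1/4·h[2] + 1/8·h[3] + 1/8·h[4]
  h[4] = 1 + 1/4·h[0] + 3/8·h[2] + 1/8·h[3] + 1/8·h[4]
Solving the 4×4 linear system over states ≠ 1 gives exactly h = [2952/593, 0, 2240/593, 2568/593, 2848/593] (h[1] = 0 is the target).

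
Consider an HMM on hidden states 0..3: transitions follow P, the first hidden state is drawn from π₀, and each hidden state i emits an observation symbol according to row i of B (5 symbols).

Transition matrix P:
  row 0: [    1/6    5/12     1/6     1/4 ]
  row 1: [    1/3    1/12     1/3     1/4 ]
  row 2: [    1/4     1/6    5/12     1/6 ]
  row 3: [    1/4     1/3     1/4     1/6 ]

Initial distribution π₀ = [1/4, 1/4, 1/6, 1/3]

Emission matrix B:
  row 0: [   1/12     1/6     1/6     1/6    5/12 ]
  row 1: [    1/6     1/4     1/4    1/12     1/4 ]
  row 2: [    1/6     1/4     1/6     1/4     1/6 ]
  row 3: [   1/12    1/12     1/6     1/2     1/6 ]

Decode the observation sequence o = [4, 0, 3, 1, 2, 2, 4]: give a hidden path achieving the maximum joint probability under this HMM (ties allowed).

t=0: δ = [1.042e-01, 6.250e-02, 2.778e-02, 5.556e-02]  (obs o_0=4)
t=1: δ = [1.736e-03, 7.234e-03, 3.472e-03, 2.170e-03]  ψ = [1, 0, 1, 0]  (obs o_1=0)
t=2: δ = [4.019e-04, 6.028e-05, 6.028e-04, 9.042e-04]  ψ = [1, 0, 1, 1]  (obs o_2=3)
t=3: δ = [3.768e-05, 7.535e-05, 6.279e-05, 1.256e-05]  ψ = [3, 3, 2, 3]  (obs o_3=1)
t=4: δ = [4.186e-06, 3.925e-06, 4.361e-06, 3.140e-06]  ψ = [1, 0, 2, 1]  (obs o_4=2)
t=5: δ = [2.180e-07, 4.361e-07, 3.028e-07, 1.744e-07]  ψ = [1, 0, 2, 0]  (obs o_5=2)
t=6: δ = [6.056e-08, 2.271e-08, 2.423e-08, 1.817e-08]  ψ = [1, 0, 1, 1]  (obs o_6=4)
backtrack: best end state = 0; path = [0, 1, 3, 1, 0, 1, 0]

path = [0, 1, 3, 1, 0, 1, 0]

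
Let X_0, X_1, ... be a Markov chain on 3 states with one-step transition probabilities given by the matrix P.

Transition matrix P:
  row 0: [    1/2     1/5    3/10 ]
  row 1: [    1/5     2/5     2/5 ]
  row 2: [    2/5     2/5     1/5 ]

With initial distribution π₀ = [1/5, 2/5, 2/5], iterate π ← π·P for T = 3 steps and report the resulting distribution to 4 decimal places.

t=0: π = [0.2000, 0.4000, 0.4000]
t=1: π = [0.3400, 0.3600, 0.3000]
t=2: π = [0.3620, 0.3320, 0.3060]
t=3: π = [0.3698, 0.3276, 0.3026]

π = [0.3698, 0.3276, 0.3026]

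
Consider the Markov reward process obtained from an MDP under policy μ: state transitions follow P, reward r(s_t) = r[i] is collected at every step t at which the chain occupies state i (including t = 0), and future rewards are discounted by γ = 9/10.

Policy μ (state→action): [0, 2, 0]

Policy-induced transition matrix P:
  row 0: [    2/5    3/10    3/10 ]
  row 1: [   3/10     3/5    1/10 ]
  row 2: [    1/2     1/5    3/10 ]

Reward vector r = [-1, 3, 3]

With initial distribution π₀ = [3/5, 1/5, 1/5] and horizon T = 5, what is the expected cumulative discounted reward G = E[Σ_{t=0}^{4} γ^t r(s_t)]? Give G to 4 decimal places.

G = 5.0443

t=0: π = [0.6000, 0.2000, 0.2000], E[r] = 0.6000, γ^t·E[r] = 0.600000, running G = 0.600000
t=1: π = [0.4000, 0.3400, 0.2600], E[r] = 1.4000, γ^t·E[r] = 1.260000, running G = 1.860000
t=2: π = [0.3920, 0.3760, 0.2320], E[r] = 1.4320, γ^t·E[r] = 1.159920, running G = 3.019920
t=3: π = [0.3856, 0.3896, 0.2248], E[r] = 1.4576, γ^t·E[r] = 1.062590, running G = 4.082510
t=4: π = [0.3835, 0.3944, 0.2221], E[r] = 1.4659, γ^t·E[r] = 0.961790, running G = 5.044301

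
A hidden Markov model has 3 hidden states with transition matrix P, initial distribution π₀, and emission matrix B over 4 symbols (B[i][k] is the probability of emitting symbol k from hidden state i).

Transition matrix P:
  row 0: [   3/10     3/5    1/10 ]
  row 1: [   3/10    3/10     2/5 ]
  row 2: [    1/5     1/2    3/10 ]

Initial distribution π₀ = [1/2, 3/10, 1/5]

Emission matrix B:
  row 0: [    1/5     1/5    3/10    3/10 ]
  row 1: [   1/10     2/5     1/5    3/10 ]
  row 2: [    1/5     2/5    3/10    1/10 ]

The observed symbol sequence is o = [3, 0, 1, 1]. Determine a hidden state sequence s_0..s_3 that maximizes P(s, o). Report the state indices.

t=0: δ = [1.500e-01, 9.000e-02, 2.000e-02]  (obs o_0=3)
t=1: δ = [9.000e-03, 9.000e-03, 7.200e-03]  ψ = [0, 0, 1]  (obs o_1=0)
t=2: δ = [5.400e-04, 2.160e-03, 1.440e-03]  ψ = [0, 0, 1]  (obs o_2=1)
t=3: δ = [1.296e-04, 2.880e-04, 3.456e-04]  ψ = [1, 2, 1]  (obs o_3=1)
backtrack: best end state = 2; path = [0, 0, 1, 2]

path = [0, 0, 1, 2]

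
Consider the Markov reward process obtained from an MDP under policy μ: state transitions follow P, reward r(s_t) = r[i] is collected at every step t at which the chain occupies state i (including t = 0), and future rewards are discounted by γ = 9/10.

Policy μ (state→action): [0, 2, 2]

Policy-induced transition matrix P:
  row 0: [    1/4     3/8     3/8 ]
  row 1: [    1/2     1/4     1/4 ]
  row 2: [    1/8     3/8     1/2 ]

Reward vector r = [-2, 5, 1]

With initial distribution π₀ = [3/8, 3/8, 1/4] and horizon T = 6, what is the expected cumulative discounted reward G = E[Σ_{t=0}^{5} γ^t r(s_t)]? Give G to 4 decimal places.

t=0: π = [0.3750, 0.3750, 0.2500], E[r] = 1.3750, γ^t·E[r] = 1.375000, running G = 1.375000
t=1: π = [0.3125, 0.3281, 0.3594], E[r] = 1.3750, γ^t·E[r] = 1.237500, running G = 2.612500
t=2: π = [0.2871, 0.3340, 0.3789], E[r] = 1.4746, γ^t·E[r] = 1.194434, running G = 3.806934
t=3: π = [0.2861, 0.3333, 0.3806], E[r] = 1.4746, γ^t·E[r] = 1.074990, running G = 4.881924
t=4: π = [0.2857, 0.3333, 0.3809], E[r] = 1.4762, γ^t·E[r] = 0.968512, running G = 5.850436
t=5: π = [0.2857, 0.3333, 0.3809], E[r] = 1.4762, γ^t·E[r] = 0.871661, running G = 6.722097

G = 6.7221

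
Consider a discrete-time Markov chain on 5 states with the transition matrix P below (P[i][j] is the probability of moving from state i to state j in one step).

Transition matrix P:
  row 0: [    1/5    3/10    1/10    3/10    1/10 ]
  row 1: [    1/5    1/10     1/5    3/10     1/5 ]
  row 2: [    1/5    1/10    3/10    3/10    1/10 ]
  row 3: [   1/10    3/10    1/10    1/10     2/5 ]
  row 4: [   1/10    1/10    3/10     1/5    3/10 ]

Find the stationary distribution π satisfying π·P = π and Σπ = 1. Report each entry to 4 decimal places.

π = [0.1536, 0.1768, 0.2055, 0.2305, 0.2336]

Balance equations π_j = Σ_i π_i·P[i][j]:
  π_0 = 1/5·π_0 + 1/5·π_1 + 1/5·π_2 + 1/10·π_3 + 1/10·π_4
  π_1 = 3/10·π_0 + 1/10·π_1 + 1/10·π_2 + 3/10·π_3 + 1/10·π_4
  π_2 = 1/10·π_0 + 1/5·π_1 + 3/10·π_2 + 1/10·π_3 + 3/10·π_4
  π_3 = 3/10·π_0 + 3/10·π_1 + 3/10·π_2 + 1/10·π_3 + 1/5·π_4
  normalize: π_0 + π_1 + π_2 + π_3 + π_4 = 1
Solving the linear system gives exactly π = [509/3314, 293/1657, 681/3314, 382/1657, 387/1657].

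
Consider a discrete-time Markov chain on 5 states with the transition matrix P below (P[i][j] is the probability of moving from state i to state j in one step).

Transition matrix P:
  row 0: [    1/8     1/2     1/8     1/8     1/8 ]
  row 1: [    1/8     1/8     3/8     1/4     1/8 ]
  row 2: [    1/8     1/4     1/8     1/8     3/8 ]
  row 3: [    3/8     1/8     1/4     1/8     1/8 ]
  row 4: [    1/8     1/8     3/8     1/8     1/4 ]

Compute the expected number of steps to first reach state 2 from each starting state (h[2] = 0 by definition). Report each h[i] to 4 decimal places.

h = [3.9844, 3.2400, 0.0000, 3.7654, 3.1650]

First-step conditioning: h[2] = 0; for i ≠ 2, h[i] = 1 + Σ_k P[i][k]·h[k].
  h[0] = 1 + 1/8·h[0] + 1/2·h[1] + 1/8·h[3] + 1/8·h[4]
  h[1] = 1 + 1/8·h[0] + 1/8·h[1] + 1/4·h[3] + 1/8·h[4]
  h[3] = 1 + 3/8·h[0] + 1/8·h[1] + 1/8·h[3] + 1/8·h[4]
  h[4] = 1 + 1/8·h[0] + 1/8·h[1] + 1/8·h[3] + 1/4·h[4]
Solving the 4×4 linear system over states ≠ 2 gives exactly h = [5096/1279, 4144/1279, 0, 4816/1279, 4048/1279] (h[2] = 0 is the target).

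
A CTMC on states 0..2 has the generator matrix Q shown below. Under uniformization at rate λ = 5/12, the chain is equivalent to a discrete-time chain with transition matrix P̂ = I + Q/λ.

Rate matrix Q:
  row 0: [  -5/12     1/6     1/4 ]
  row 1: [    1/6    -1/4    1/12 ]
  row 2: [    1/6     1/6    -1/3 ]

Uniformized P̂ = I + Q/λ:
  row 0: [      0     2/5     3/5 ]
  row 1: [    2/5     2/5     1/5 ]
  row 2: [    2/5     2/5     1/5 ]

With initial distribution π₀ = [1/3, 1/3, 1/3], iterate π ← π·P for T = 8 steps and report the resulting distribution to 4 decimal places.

π = [0.2857, 0.4000, 0.3143]

t=0: π = [0.3333, 0.3333, 0.3333]
t=1: π = [0.2667, 0.4000, 0.3333]
t=2: π = [0.2933, 0.4000, 0.3067]
t=3: π = [0.2827, 0.4000, 0.3173]
t=4: π = [0.2869, 0.4000, 0.3131]
t=5: π = [0.2852, 0.4000, 0.3148]
t=6: π = [0.2859, 0.4000, 0.3141]
t=7: π = [0.2856, 0.4000, 0.3144]
t=8: π = [0.2857, 0.4000, 0.3143]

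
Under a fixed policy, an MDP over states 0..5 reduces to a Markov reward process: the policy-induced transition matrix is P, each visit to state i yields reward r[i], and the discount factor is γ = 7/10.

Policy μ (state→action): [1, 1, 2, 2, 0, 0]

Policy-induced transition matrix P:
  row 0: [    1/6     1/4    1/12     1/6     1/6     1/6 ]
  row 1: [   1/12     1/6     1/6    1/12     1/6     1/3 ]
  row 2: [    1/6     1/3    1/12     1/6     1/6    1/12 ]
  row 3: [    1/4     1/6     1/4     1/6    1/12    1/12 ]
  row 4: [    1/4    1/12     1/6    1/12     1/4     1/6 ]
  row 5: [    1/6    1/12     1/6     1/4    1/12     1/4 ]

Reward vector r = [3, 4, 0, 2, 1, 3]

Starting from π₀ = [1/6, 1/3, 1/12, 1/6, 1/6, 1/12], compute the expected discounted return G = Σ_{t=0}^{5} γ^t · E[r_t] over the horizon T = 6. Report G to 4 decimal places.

t=0: π = [0.1667, 0.3333, 0.0833, 0.1667, 0.1667, 0.0833], E[r] = 2.5833, γ^t·E[r] = 2.583333, running G = 2.583333
t=1: π = [0.1667, 0.1736, 0.1597, 0.1319, 0.1597, 0.2083], E[r] = 2.2431, γ^t·E[r] = 1.570139, running G = 4.153472
t=2: π = [0.1765, 0.1765, 0.1505, 0.1563, 0.1516, 0.1887], E[r] = 2.2656, γ^t·E[r] = 1.110156, running G = 5.263628
t=3: π = [0.1776, 0.1781, 0.1524, 0.1550, 0.1506, 0.1862], E[r] = 2.2646, γ^t·E[r] = 0.776762, running G = 6.040390
t=4: π = [0.1773, 0.1788, 0.1521, 0.1548, 0.1508, 0.1862], E[r] = 2.2662, γ^t·E[r] = 0.544118, running G = 6.584509
t=5: π = [0.1772, 0.1787, 0.1521, 0.1547, 0.1508, 0.1864], E[r] = 2.2660, γ^t·E[r] = 0.380847, running G = 6.965356

G = 6.9654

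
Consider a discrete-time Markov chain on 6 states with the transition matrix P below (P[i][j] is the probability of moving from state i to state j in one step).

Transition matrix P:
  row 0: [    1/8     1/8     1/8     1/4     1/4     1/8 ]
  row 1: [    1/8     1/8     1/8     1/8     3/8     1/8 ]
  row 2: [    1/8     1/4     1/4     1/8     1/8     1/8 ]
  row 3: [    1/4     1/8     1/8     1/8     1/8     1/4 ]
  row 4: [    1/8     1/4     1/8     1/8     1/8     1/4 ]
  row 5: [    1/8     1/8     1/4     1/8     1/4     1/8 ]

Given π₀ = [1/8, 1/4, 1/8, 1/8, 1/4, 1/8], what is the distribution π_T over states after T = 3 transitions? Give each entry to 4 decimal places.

t=0: π = [0.1250, 0.2500, 0.1250, 0.1250, 0.2500, 0.1250]
t=1: π = [0.1406, 0.1719, 0.1563, 0.1406, 0.2188, 0.1719]
t=2: π = [0.1426, 0.1719, 0.1660, 0.1426, 0.2070, 0.1699]
t=3: π = [0.1428, 0.1716, 0.1670, 0.1428, 0.2070, 0.1687]

π = [0.1428, 0.1716, 0.1670, 0.1428, 0.2070, 0.1687]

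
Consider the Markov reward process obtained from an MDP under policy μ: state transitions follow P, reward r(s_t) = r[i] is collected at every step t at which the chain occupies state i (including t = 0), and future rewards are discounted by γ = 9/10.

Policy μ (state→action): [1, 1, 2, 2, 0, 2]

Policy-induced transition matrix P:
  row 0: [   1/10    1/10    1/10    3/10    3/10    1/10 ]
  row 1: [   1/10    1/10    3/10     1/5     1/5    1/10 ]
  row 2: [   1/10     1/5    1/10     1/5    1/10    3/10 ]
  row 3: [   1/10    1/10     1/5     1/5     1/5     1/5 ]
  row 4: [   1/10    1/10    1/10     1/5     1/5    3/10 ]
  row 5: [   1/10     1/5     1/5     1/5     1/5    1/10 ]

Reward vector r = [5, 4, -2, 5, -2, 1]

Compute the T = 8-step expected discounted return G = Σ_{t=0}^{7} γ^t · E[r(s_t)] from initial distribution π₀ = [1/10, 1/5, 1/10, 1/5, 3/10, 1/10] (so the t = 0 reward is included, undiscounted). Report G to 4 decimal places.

t=0: π = [0.1000, 0.2000, 0.1000, 0.2000, 0.3000, 0.1000], E[r] = 1.6000, γ^t·E[r] = 1.600000, running G = 1.600000
t=1: π = [0.1000, 0.1200, 0.1700, 0.2100, 0.2000, 0.2000], E[r] = 1.4900, γ^t·E[r] = 1.341000, running G = 2.941000
t=2: π = [0.1000, 0.1370, 0.1650, 0.2100, 0.1930, 0.1950], E[r] = 1.5770, γ^t·E[r] = 1.277370, running G = 4.218370
t=3: π = [0.1000, 0.1360, 0.1679, 0.2100, 0.1935, 0.1926], E[r] = 1.5638, γ^t·E[r] = 1.140010, running G = 5.358380
t=4: π = [0.1000, 0.1361, 0.1675, 0.2100, 0.1932, 0.1933], E[r] = 1.5661, γ^t·E[r] = 1.027544, running G = 6.385925
t=5: π = [0.1000, 0.1361, 0.1675, 0.2100, 0.1933, 0.1931], E[r] = 1.5658, γ^t·E[r] = 0.924616, running G = 7.310541
t=6: π = [0.1000, 0.1361, 0.1675, 0.2100, 0.1932, 0.1932], E[r] = 1.5659, γ^t·E[r] = 0.832172, running G = 8.142713
t=7: π = [0.1000, 0.1361, 0.1675, 0.2100, 0.1932, 0.1932], E[r] = 1.5659, γ^t·E[r] = 0.748954, running G = 8.891667

G = 8.8917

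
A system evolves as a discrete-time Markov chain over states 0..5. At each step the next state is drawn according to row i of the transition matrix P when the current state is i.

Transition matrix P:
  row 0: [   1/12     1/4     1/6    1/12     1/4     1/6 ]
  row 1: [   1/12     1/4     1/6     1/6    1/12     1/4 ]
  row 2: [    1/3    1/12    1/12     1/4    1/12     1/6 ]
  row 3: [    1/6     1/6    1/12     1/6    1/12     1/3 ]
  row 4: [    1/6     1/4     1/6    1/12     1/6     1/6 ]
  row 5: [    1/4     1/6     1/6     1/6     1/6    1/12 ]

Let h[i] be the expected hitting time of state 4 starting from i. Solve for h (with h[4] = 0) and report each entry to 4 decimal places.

h = [6.5802, 7.8085, 7.5704, 7.6649, 0.0000, 7.0753]

First-step conditioning: h[4] = 0; for i ≠ 4, h[i] = 1 + Σ_k P[i][k]·h[k].
  h[0] = 1 + 1/12·h[0] + 1/4·h[1] + 1/6·h[2] + 1/12·h[3] + 1/6·h[5]
  h[1] = 1 + 1/12·h[0] + 1/4·h[1] + 1/6·h[2] + 1/6·h[3] + 1/4·h[5]
  h[2] = 1 + 1/3·h[0] + 1/12·h[1] + 1/12·h[2] + 1/4·h[3] + 1/6·h[5]
  h[3] = 1 + 1/6·h[0] + 1/6·h[1] + 1/12·h[2] + 1/6·h[3] + 1/3·h[5]
  h[5] = 1 + 1/4·h[0] + 1/6·h[1] + 1/6·h[2] + 1/6·h[3] + 1/12·h[5]
Solving the 5×5 linear system over states ≠ 4 gives exactly h = [20892/3175, 24792/3175, 24036/3175, 24336/3175, 0, 22464/3175] (h[4] = 0 is the target).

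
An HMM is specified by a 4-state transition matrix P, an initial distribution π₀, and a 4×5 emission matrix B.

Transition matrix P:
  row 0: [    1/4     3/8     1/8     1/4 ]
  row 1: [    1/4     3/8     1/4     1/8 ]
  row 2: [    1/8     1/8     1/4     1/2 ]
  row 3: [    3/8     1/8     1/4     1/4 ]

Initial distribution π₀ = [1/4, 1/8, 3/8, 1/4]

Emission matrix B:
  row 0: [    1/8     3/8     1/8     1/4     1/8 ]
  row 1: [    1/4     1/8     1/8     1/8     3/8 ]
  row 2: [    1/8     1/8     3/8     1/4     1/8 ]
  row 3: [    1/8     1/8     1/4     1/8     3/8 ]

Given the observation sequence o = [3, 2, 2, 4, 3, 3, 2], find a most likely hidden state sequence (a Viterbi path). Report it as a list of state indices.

path = [2, 3, 2, 3, 2, 2, 3]

t=0: δ = [6.250e-02, 1.562e-02, 9.375e-02, 3.125e-02]  (obs o_0=3)
t=1: δ = [1.953e-03, 2.930e-03, 8.789e-03, 1.172e-02]  ψ = [0, 0, 2, 2]  (obs o_1=2)
t=2: δ = [5.493e-04, 1.831e-04, 1.099e-03, 1.099e-03]  ψ = [3, 3, 3, 2]  (obs o_2=2)
t=3: δ = [5.150e-05, 7.725e-05, 3.433e-05, 2.060e-04]  ψ = [3, 0, 2, 2]  (obs o_3=4)
t=4: δ = [1.931e-05, 3.621e-06, 1.287e-05, 6.437e-06]  ψ = [3, 1, 3, 3]  (obs o_4=3)
t=5: δ = [1.207e-06, 9.052e-07, 8.047e-07, 8.047e-07]  ψ = [0, 0, 2, 2]  (obs o_5=3)
t=6: δ = [3.772e-08, 5.658e-08, 8.487e-08, 1.006e-07]  ψ = [0, 0, 1, 2]  (obs o_6=2)
backtrack: best end state = 3; path = [2, 3, 2, 3, 2, 2, 3]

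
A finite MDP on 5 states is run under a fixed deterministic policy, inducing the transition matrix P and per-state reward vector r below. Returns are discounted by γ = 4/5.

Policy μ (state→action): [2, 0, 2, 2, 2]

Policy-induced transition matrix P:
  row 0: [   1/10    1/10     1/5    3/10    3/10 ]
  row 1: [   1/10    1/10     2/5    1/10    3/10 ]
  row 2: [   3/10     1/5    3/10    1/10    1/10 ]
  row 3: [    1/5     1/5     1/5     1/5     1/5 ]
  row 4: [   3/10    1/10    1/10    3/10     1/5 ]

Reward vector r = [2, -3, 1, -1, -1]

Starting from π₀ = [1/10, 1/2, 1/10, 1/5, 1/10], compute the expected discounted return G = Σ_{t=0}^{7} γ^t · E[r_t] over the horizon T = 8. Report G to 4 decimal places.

G = -2.0854

t=0: π = [0.1000, 0.5000, 0.1000, 0.2000, 0.1000], E[r] = -1.5000, γ^t·E[r] = -1.500000, running G = -1.500000
t=1: π = [0.1600, 0.1300, 0.3000, 0.1600, 0.2500], E[r] = -0.1800, γ^t·E[r] = -0.144000, running G = -1.644000
t=2: π = [0.2260, 0.1460, 0.2310, 0.1980, 0.1990], E[r] = -0.1520, γ^t·E[r] = -0.097280, running G = -1.741280
t=3: π = [0.2058, 0.1429, 0.2324, 0.2048, 0.2141], E[r] = -0.2036, γ^t·E[r] = -0.104243, running G = -1.845523
t=4: π = [0.2098, 0.1437, 0.2304, 0.2045, 0.2116], E[r] = -0.1973, γ^t·E[r] = -0.080806, running G = -1.926329
t=5: π = [0.2089, 0.1435, 0.2306, 0.2047, 0.2123], E[r] = -0.1992, γ^t·E[r] = -0.065263, running G = -1.991592
t=6: π = [0.2091, 0.1435, 0.2305, 0.2047, 0.2122], E[r] = -0.1988, γ^t·E[r] = -0.052124, running G = -2.043716
t=7: π = [0.2090, 0.1435, 0.2305, 0.2047, 0.2122], E[r] = -0.1989, γ^t·E[r] = -0.041719, running G = -2.085435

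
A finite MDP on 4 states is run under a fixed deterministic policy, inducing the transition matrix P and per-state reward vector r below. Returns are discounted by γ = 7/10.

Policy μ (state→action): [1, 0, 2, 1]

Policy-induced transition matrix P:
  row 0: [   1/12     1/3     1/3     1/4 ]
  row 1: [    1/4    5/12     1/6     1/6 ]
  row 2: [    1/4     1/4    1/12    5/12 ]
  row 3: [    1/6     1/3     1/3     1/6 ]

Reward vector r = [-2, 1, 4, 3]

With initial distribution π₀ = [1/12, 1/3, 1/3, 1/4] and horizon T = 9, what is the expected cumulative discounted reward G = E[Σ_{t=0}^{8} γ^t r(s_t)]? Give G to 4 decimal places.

t=0: π = [0.0833, 0.3333, 0.3333, 0.2500], E[r] = 2.2500, γ^t·E[r] = 2.250000, running G = 2.250000
t=1: π = [0.2153, 0.3333, 0.1944, 0.2569], E[r] = 1.4514, γ^t·E[r] = 1.015972, running G = 3.265972
t=2: π = [0.1927, 0.3449, 0.2292, 0.2332], E[r] = 1.5758, γ^t·E[r] = 0.772147, running G = 4.038119
t=3: π = [0.1984, 0.3430, 0.2186, 0.2400], E[r] = 1.5404, γ^t·E[r] = 0.528345, running G = 4.566464
t=4: π = [0.1969, 0.3437, 0.2215, 0.2378], E[r] = 1.5495, γ^t·E[r] = 0.372037, running G = 4.938501
t=5: π = [0.1974, 0.3435, 0.2207, 0.2385], E[r] = 1.5468, γ^t·E[r] = 0.259978, running G = 5.198479
t=6: π = [0.1972, 0.3436, 0.2209, 0.2383], E[r] = 1.5476, γ^t·E[r] = 0.182073, running G = 5.380552
t=7: π = [0.1973, 0.3436, 0.2208, 0.2383], E[r] = 1.5474, γ^t·E[r] = 0.127433, running G = 5.507986
t=8: π = [0.1973, 0.3436, 0.2209, 0.2383], E[r] = 1.5474, γ^t·E[r] = 0.089207, running G = 5.597192

G = 5.5972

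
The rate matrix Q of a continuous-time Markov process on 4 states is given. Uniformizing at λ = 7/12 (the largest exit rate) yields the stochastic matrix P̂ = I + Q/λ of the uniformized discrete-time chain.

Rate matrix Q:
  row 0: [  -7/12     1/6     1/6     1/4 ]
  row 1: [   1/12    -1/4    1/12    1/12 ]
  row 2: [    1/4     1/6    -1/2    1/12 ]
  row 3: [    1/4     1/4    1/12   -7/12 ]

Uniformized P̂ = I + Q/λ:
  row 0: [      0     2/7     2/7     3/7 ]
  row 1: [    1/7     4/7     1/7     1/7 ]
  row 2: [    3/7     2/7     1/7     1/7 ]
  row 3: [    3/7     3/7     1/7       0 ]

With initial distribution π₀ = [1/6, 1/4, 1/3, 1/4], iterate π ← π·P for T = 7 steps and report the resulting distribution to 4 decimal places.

t=0: π = [0.1667, 0.2500, 0.3333, 0.2500]
t=1: π = [0.2857, 0.3929, 0.1667, 0.1548]
t=2: π = [0.1939, 0.4201, 0.1837, 0.2024]
t=3: π = [0.2255, 0.4346, 0.1706, 0.1693]
t=4: π = [0.2078, 0.4341, 0.1751, 0.1831]
t=5: π = [0.2155, 0.4359, 0.1725, 0.1761]
t=6: π = [0.2117, 0.4354, 0.1736, 0.1793]
t=7: π = [0.2135, 0.4357, 0.1731, 0.1777]

π = [0.2135, 0.4357, 0.1731, 0.1777]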